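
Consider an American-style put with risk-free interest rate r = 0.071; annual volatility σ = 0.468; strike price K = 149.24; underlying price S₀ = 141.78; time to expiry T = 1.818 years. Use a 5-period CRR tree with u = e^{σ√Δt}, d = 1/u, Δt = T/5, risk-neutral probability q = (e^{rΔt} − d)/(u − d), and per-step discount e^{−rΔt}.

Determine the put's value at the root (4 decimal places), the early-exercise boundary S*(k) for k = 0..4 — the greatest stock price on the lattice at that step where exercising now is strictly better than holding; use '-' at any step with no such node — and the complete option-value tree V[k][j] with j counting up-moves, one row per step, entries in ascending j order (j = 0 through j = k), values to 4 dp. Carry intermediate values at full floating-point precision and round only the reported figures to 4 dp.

price = 32.4679
boundary = - - 80.6304 60.8052 80.6304
tree:
32.4679
48.1117 17.0068
68.6096 28.1595 5.6468
88.4348 45.0831 11.0506 0.0000
103.3854 68.6096 21.6256 0.0000 0.0000
114.6601 88.4348 42.3205 0.0000 0.0000 0.0000

Δt=0.36360  u=1.32604  d=0.75412  q=0.47564  discount=0.97451
step 5 (expiry): payoffs max(K−S,0) = 114.6601 88.4348 42.3205 0.0000 0.0000 0.0000
step 4: (k=4,j=0): S=45.8546, (K−S)⁺=103.3854, hold=99.5820 ⇒ V=103.3854 exercise | (k=4,j=1): S=80.6304, (K−S)⁺=68.6096, hold=64.8062 ⇒ V=68.6096 exercise | (k=4,j=2): S=141.7800, (K−S)⁺=7.4600, hold=21.6256 ⇒ V=21.6256 continue | (k=4,j=3): S=249.3051, (K−S)⁺=0.0000, hold=0.0000 ⇒ V=0.0000 continue | (k=4,j=4): S=438.3767, (K−S)⁺=0.0000, hold=0.0000 ⇒ V=0.0000 continue  boundary S*=80.6304
step 3: (k=3,j=0): S=60.8052, (K−S)⁺=88.4348, hold=84.6314 ⇒ V=88.4348 exercise | (k=3,j=1): S=106.9195, (K−S)⁺=42.3205, hold=45.0831 ⇒ V=45.0831 continue | (k=3,j=2): S=188.0066, (K−S)⁺=0.0000, hold=11.0506 ⇒ V=11.0506 continue | (k=3,j=3): S=330.5897, (K−S)⁺=0.0000, hold=0.0000 ⇒ V=0.0000 continue  boundary S*=60.8052
step 2: (k=2,j=0): S=80.6304, (K−S)⁺=68.6096, hold=66.0867 ⇒ V=68.6096 exercise | (k=2,j=1): S=141.7800, (K−S)⁺=7.4600, hold=28.1595 ⇒ V=28.1595 continue | (k=2,j=2): S=249.3051, (K−S)⁺=0.0000, hold=5.6468 ⇒ V=5.6468 continue  boundary S*=80.6304
step 1: (k=1,j=0): S=106.9195, (K−S)⁺=42.3205, hold=48.1117 ⇒ V=48.1117 continue | (k=1,j=1): S=188.0066, (K−S)⁺=0.0000, hold=17.0068 ⇒ V=17.0068 continue  boundary S*=-
step 0: (k=0,j=0): S=141.7800, (K−S)⁺=7.4600, hold=32.4679 ⇒ V=32.4679 continue  boundary S*=-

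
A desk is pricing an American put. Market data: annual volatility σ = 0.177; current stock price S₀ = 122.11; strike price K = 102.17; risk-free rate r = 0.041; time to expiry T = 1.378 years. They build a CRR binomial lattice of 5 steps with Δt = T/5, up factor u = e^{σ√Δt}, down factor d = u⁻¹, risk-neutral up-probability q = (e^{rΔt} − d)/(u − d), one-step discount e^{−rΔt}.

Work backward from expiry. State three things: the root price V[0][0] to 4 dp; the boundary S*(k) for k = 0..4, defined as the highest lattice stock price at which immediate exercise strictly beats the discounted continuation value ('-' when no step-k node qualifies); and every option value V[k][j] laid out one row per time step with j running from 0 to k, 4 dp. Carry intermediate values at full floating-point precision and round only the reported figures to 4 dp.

price = 1.6893
boundary = - - - - 84.2037
tree:
1.6893
3.2012 0.4259
5.9208 0.9320 0.0000
10.5834 2.0395 0.0000 0.0000
17.9663 4.4631 0.0000 0.0000 0.0000
25.4380 9.7670 0.0000 0.0000 0.0000 0.0000

params: Δt=0.27560 u=1.09737 d=0.91127 q=0.53785 e^(-rΔt)=0.98876
t_5 payoffs: 25.4380 9.7670 0.0000 0.0000 0.0000 0.0000
t_4: node(4,0) S=84.2037 payoff=17.9663 vs cont=16.8183 → 17.9663 [stop]  node(4,1) S=101.4008 payoff=0.7692 vs cont=4.4631 → 4.4631 [wait]  node(4,2) S=122.1100 payoff=0.0000 vs cont=0.0000 → 0.0000 [wait]  node(4,3) S=147.0487 payoff=0.0000 vs cont=0.0000 → 0.0000 [wait]  node(4,4) S=177.0807 payoff=0.0000 vs cont=0.0000 → 0.0000 [wait]  ⇒ S*(4)=84.2037
t_3: node(3,0) S=92.4030 payoff=9.7670 vs cont=10.5834 → 10.5834 [wait]  node(3,1) S=111.2747 payoff=0.0000 vs cont=2.0395 → 2.0395 [wait]  node(3,2) S=134.0004 payoff=0.0000 vs cont=0.0000 → 0.0000 [wait]  node(3,3) S=161.3675 payoff=0.0000 vs cont=0.0000 → 0.0000 [wait]  ⇒ S*(3)=-
t_2: node(2,0) S=101.4008 payoff=0.7692 vs cont=5.9208 → 5.9208 [wait]  node(2,1) S=122.1100 payoff=0.0000 vs cont=0.9320 → 0.9320 [wait]  node(2,2) S=147.0487 payoff=0.0000 vs cont=0.0000 → 0.0000 [wait]  ⇒ S*(2)=-
t_1: node(1,0) S=111.2747 payoff=0.0000 vs cont=3.2012 → 3.2012 [wait]  node(1,1) S=134.0004 payoff=0.0000 vs cont=0.4259 → 0.4259 [wait]  ⇒ S*(1)=-
t_0: node(0,0) S=122.1100 payoff=0.0000 vs cont=1.6893 → 1.6893 [wait]  ⇒ S*(0)=-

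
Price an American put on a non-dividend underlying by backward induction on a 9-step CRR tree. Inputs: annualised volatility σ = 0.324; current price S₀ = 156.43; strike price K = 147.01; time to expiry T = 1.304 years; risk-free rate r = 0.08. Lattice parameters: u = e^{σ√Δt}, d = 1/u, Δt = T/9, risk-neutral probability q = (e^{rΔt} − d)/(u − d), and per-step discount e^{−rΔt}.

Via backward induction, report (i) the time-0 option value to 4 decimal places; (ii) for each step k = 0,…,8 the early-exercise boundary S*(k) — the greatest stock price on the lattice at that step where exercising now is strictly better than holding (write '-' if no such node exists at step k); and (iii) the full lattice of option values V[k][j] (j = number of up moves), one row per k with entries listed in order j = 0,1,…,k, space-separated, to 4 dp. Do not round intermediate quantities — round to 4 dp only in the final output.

price = 12.8743
boundary = - - - 108.0532 95.5162 108.0532 95.5162 108.0532 122.2358
tree:
12.8743
19.1752 7.2632
27.7687 11.5589 3.4037
38.9568 17.9164 5.8651 1.1751
51.4938 26.9147 9.8925 2.2252 0.2180
62.5762 38.9568 16.2431 4.1676 0.4560 0.0000
72.3728 51.4938 25.7566 7.6990 0.9539 0.0000 0.0000
81.0327 62.5762 38.9568 13.9741 1.9953 0.0000 0.0000 0.0000
88.6878 72.3728 51.4938 24.7742 4.1736 0.0000 0.0000 0.0000 0.0000
95.4547 81.0327 62.5762 38.9568 8.7300 0.0000 0.0000 0.0000 0.0000 0.0000

Δt=0.14489  u=1.13126  d=0.88397  q=0.51635  discount=0.98848
step 9 (expiry): payoffs max(K−S,0) = 95.4547 81.0327 62.5762 38.9568 8.7300 0.0000 0.0000 0.0000 0.0000 0.0000
step 8: (k=8,j=0): S=58.3222, (K−S)⁺=88.6878, hold=86.9936 ⇒ V=88.6878 exercise | (k=8,j=1): S=74.6372, (K−S)⁺=72.3728, hold=70.6786 ⇒ V=72.3728 exercise | (k=8,j=2): S=95.5162, (K−S)⁺=51.4938, hold=49.7996 ⇒ V=51.4938 exercise | (k=8,j=3): S=122.2358, (K−S)⁺=24.7742, hold=23.0800 ⇒ V=24.7742 exercise | (k=8,j=4): S=156.4300, (K−S)⁺=0.0000, hold=4.1736 ⇒ V=4.1736 continue | (k=8,j=5): S=200.1896, (K−S)⁺=0.0000, hold=0.0000 ⇒ V=0.0000 continue | (k=8,j=6): S=256.1906, (K−S)⁺=0.0000, hold=0.0000 ⇒ V=0.0000 continue | (k=8,j=7): S=327.8572, (K−S)⁺=0.0000, hold=0.0000 ⇒ V=0.0000 continue | (k=8,j=8): S=419.5718, (K−S)⁺=0.0000, hold=0.0000 ⇒ V=0.0000 continue  boundary S*=122.2358
step 7: (k=7,j=0): S=65.9773, (K−S)⁺=81.0327, hold=79.3385 ⇒ V=81.0327 exercise | (k=7,j=1): S=84.4338, (K−S)⁺=62.5762, hold=60.8821 ⇒ V=62.5762 exercise | (k=7,j=2): S=108.0532, (K−S)⁺=38.9568, hold=37.2626 ⇒ V=38.9568 exercise | (k=7,j=3): S=138.2800, (K−S)⁺=8.7300, hold=13.9741 ⇒ V=13.9741 continue | (k=7,j=4): S=176.9623, (K−S)⁺=0.0000, hold=1.9953 ⇒ V=1.9953 continue | (k=7,j=5): S=226.4657, (K−S)⁺=0.0000, hold=0.0000 ⇒ V=0.0000 continue | (k=7,j=6): S=289.8170, (K−S)⁺=0.0000, hold=0.0000 ⇒ V=0.0000 continue | (k=7,j=7): S=370.8903, (K−S)⁺=0.0000, hold=0.0000 ⇒ V=0.0000 continue  boundary S*=108.0532
step 6: (k=6,j=0): S=74.6372, (K−S)⁺=72.3728, hold=70.6786 ⇒ V=72.3728 exercise | (k=6,j=1): S=95.5162, (K−S)⁺=51.4938, hold=49.7996 ⇒ V=51.4938 exercise | (k=6,j=2): S=122.2358, (K−S)⁺=24.7742, hold=25.7566 ⇒ V=25.7566 continue | (k=6,j=3): S=156.4300, (K−S)⁺=0.0000, hold=7.6990 ⇒ V=7.6990 continue | (k=6,j=4): S=200.1896, (K−S)⁺=0.0000, hold=0.9539 ⇒ V=0.9539 continue | (k=6,j=5): S=256.1906, (K−S)⁺=0.0000, hold=0.0000 ⇒ V=0.0000 continue | (k=6,j=6): S=327.8572, (K−S)⁺=0.0000, hold=0.0000 ⇒ V=0.0000 continue  boundary S*=95.5162
step 5: (k=5,j=0): S=84.4338, (K−S)⁺=62.5762, hold=60.8821 ⇒ V=62.5762 exercise | (k=5,j=1): S=108.0532, (K−S)⁺=38.9568, hold=37.7640 ⇒ V=38.9568 exercise | (k=5,j=2): S=138.2800, (K−S)⁺=8.7300, hold=16.2431 ⇒ V=16.2431 continue | (k=5,j=3): S=176.9623, (K−S)⁺=0.0000, hold=4.1676 ⇒ V=4.1676 continue | (k=5,j=4): S=226.4657, (K−S)⁺=0.0000, hold=0.4560 ⇒ V=0.4560 continue | (k=5,j=5): S=289.8170, (K−S)⁺=0.0000, hold=0.0000 ⇒ V=0.0000 continue  boundary S*=108.0532
step 4: (k=4,j=0): S=95.5162, (K−S)⁺=51.4938, hold=49.7996 ⇒ V=51.4938 exercise | (k=4,j=1): S=122.2358, (K−S)⁺=24.7742, hold=26.9147 ⇒ V=26.9147 continue | (k=4,j=2): S=156.4300, (K−S)⁺=0.0000, hold=9.8925 ⇒ V=9.8925 continue | (k=4,j=3): S=200.1896, (K−S)⁺=0.0000, hold=2.2252 ⇒ V=2.2252 continue | (k=4,j=4): S=256.1906, (K−S)⁺=0.0000, hold=0.2180 ⇒ V=0.2180 continue  boundary S*=95.5162
step 3: (k=3,j=0): S=108.0532, (K−S)⁺=38.9568, hold=38.3551 ⇒ V=38.9568 exercise | (k=3,j=1): S=138.2800, (K−S)⁺=8.7300, hold=17.9164 ⇒ V=17.9164 continue | (k=3,j=2): S=176.9623, (K−S)⁺=0.0000, hold=5.8651 ⇒ V=5.8651 continue | (k=3,j=3): S=226.4657, (K−S)⁺=0.0000, hold=1.1751 ⇒ V=1.1751 continue  boundary S*=108.0532
step 2: (k=2,j=0): S=122.2358, (K−S)⁺=24.7742, hold=27.7687 ⇒ V=27.7687 continue | (k=2,j=1): S=156.4300, (K−S)⁺=0.0000, hold=11.5589 ⇒ V=11.5589 continue | (k=2,j=2): S=200.1896, (K−S)⁺=0.0000, hold=3.4037 ⇒ V=3.4037 continue  boundary S*=-
step 1: (k=1,j=0): S=138.2800, (K−S)⁺=8.7300, hold=19.1752 ⇒ V=19.1752 continue | (k=1,j=1): S=176.9623, (K−S)⁺=0.0000, hold=7.2632 ⇒ V=7.2632 continue  boundary S*=-
step 0: (k=0,j=0): S=156.4300, (K−S)⁺=0.0000, hold=12.8743 ⇒ V=12.8743 continue  boundary S*=-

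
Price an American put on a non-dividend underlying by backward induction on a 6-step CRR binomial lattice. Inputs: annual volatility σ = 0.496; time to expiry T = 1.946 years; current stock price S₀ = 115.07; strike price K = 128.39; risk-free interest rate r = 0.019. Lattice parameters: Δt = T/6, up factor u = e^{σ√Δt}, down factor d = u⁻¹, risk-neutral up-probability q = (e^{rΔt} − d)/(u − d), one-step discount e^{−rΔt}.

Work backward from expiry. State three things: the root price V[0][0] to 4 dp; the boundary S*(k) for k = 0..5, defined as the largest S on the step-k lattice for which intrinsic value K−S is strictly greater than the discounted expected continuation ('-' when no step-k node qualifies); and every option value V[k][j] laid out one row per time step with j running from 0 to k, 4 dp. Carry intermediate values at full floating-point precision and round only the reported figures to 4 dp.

Δt=0.32433  u=1.32641  d=0.75392  q=0.44064  discount=0.99386
step 6 (expiry): payoffs max(K−S,0) = 107.2599 91.2146 62.9853 13.3200 0.0000 0.0000 0.0000
step 5: (k=5,j=0): S=28.0272, (K−S)⁺=100.3628, hold=99.5741 ⇒ V=100.3628 exercise | (k=5,j=1): S=49.3097, (K−S)⁺=79.0803, hold=78.2916 ⇒ V=79.0803 exercise | (k=5,j=2): S=86.7532, (K−S)⁺=41.6368, hold=40.8481 ⇒ V=41.6368 exercise | (k=5,j=3): S=152.6296, (K−S)⁺=0.0000, hold=7.4048 ⇒ V=7.4048 continue | (k=5,j=4): S=268.5295, (K−S)⁺=0.0000, hold=0.0000 ⇒ V=0.0000 continue | (k=5,j=5): S=472.4384, (K−S)⁺=0.0000, hold=0.0000 ⇒ V=0.0000 continue  boundary S*=86.7532
step 4: (k=4,j=0): S=37.1754, (K−S)⁺=91.2146, hold=90.4259 ⇒ V=91.2146 exercise | (k=4,j=1): S=65.4047, (K−S)⁺=62.9853, hold=62.1966 ⇒ V=62.9853 exercise | (k=4,j=2): S=115.0700, (K−S)⁺=13.3200, hold=26.3895 ⇒ V=26.3895 continue | (k=4,j=3): S=202.4489, (K−S)⁺=0.0000, hold=4.1165 ⇒ V=4.1165 continue | (k=4,j=4): S=356.1792, (K−S)⁺=0.0000, hold=0.0000 ⇒ V=0.0000 continue  boundary S*=65.4047
step 3: (k=3,j=0): S=49.3097, (K−S)⁺=79.0803, hold=78.2916 ⇒ V=79.0803 exercise | (k=3,j=1): S=86.7532, (K−S)⁺=41.6368, hold=46.5717 ⇒ V=46.5717 continue | (k=3,j=2): S=152.6296, (K−S)⁺=0.0000, hold=16.4732 ⇒ V=16.4732 continue | (k=3,j=3): S=268.5295, (K−S)⁺=0.0000, hold=2.2884 ⇒ V=2.2884 continue  boundary S*=49.3097
step 2: (k=2,j=0): S=65.4047, (K−S)⁺=62.9853, hold=64.3577 ⇒ V=64.3577 continue | (k=2,j=1): S=115.0700, (K−S)⁺=13.3200, hold=33.1043 ⇒ V=33.1043 continue | (k=2,j=2): S=202.4489, (K−S)⁺=0.0000, hold=10.1600 ⇒ V=10.1600 continue  boundary S*=-
step 1: (k=1,j=0): S=86.7532, (K−S)⁺=41.6368, hold=50.2753 ⇒ V=50.2753 continue | (k=1,j=1): S=152.6296, (K−S)⁺=0.0000, hold=22.8527 ⇒ V=22.8527 continue  boundary S*=-
step 0: (k=0,j=0): S=115.0700, (K−S)⁺=13.3200, hold=37.9571 ⇒ V=37.9571 continue  boundary S*=-

price = 37.9571
boundary = - - - 49.3097 65.4047 86.7532
tree:
37.9571
50.2753 22.8527
64.3577 33.1043 10.1600
79.0803 46.5717 16.4732 2.2884
91.2146 62.9853 26.3895 4.1165 0.0000
100.3628 79.0803 41.6368 7.4048 0.0000 0.0000
107.2599 91.2146 62.9853 13.3200 0.0000 0.0000 0.0000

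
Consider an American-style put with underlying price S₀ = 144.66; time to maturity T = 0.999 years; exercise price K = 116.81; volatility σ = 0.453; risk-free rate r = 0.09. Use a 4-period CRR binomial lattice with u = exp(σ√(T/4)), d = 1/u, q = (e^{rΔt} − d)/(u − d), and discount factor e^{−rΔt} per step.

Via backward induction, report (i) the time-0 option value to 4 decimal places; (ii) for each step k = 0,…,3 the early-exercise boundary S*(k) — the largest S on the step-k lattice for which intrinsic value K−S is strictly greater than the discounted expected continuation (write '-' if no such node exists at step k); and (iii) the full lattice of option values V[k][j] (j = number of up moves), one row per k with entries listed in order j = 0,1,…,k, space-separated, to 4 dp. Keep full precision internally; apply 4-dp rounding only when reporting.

price = 9.6480
boundary = - - - 73.3488
tree:
9.6480
16.5398 3.0169
27.4597 6.0908 0.0000
43.4612 12.2968 0.0000 0.0000
58.3210 24.8262 0.0000 0.0000 0.0000

params: Δt=0.24975 u=1.25406 d=0.79741 q=0.49342 e^(-rΔt)=0.97777
t_4 payoffs: 58.3210 24.8262 0.0000 0.0000 0.0000
t_3: node(3,0) S=73.3488 payoff=43.4612 vs cont=40.8649 → 43.4612 [stop]  node(3,1) S=115.3533 payoff=1.4567 vs cont=12.2968 → 12.2968 [wait]  node(3,2) S=181.4124 payoff=0.0000 vs cont=0.0000 → 0.0000 [wait]  node(3,3) S=285.3014 payoff=0.0000 vs cont=0.0000 → 0.0000 [wait]  ⇒ S*(3)=73.3488
t_2: node(2,0) S=91.9838 payoff=24.8262 vs cont=27.4597 → 27.4597 [wait]  node(2,1) S=144.6600 payoff=0.0000 vs cont=6.0908 → 6.0908 [wait]  node(2,2) S=227.5021 payoff=0.0000 vs cont=0.0000 → 0.0000 [wait]  ⇒ S*(2)=-
t_1: node(1,0) S=115.3533 payoff=1.4567 vs cont=16.5398 → 16.5398 [wait]  node(1,1) S=181.4124 payoff=0.0000 vs cont=3.0169 → 3.0169 [wait]  ⇒ S*(1)=-
t_0: node(0,0) S=144.6600 payoff=0.0000 vs cont=9.6480 → 9.6480 [wait]  ⇒ S*(0)=-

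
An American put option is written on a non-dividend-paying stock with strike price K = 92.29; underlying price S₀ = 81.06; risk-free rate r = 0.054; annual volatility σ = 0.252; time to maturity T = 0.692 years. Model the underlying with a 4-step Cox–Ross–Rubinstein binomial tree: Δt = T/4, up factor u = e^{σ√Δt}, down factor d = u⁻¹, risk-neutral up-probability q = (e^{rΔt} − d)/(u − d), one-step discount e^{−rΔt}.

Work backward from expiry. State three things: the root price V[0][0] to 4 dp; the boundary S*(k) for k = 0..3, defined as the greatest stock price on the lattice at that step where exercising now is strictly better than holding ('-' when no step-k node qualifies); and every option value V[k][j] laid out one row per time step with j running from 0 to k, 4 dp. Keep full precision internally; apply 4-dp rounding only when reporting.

params: Δt=0.17300 u=1.11051 d=0.90049 q=0.51851 e^(-rΔt)=0.99070
t_4 payoffs: 38.9904 26.5597 11.2300 0.0000 0.0000
t_3: node(3,0) S=59.1895 payoff=33.1005 vs cont=32.2423 → 33.1005 [stop]  node(3,1) S=72.9938 payoff=19.2962 vs cont=18.4380 → 19.2962 [stop]  node(3,2) S=90.0176 payoff=2.2724 vs cont=5.3568 → 5.3568 [wait]  node(3,3) S=111.0116 payoff=0.0000 vs cont=0.0000 → 0.0000 [wait]  ⇒ S*(3)=72.9938
t_2: node(2,0) S=65.7303 payoff=26.5597 vs cont=25.7016 → 26.5597 [stop]  node(2,1) S=81.0600 payoff=11.2300 vs cont=11.9563 → 11.9563 [wait]  node(2,2) S=99.9650 payoff=0.0000 vs cont=2.5553 → 2.5553 [wait]  ⇒ S*(2)=65.7303
t_1: node(1,0) S=72.9938 payoff=19.2962 vs cont=18.8111 → 19.2962 [stop]  node(1,1) S=90.0176 payoff=2.2724 vs cont=7.0159 → 7.0159 [wait]  ⇒ S*(1)=72.9938
t_0: node(0,0) S=81.0600 payoff=11.2300 vs cont=12.8085 → 12.8085 [wait]  ⇒ S*(0)=-

price = 12.8085
boundary = - 72.9938 65.7303 72.9938
tree:
12.8085
19.2962 7.0159
26.5597 11.9563 2.5553
33.1005 19.2962 5.3568 0.0000
38.9904 26.5597 11.2300 0.0000 0.0000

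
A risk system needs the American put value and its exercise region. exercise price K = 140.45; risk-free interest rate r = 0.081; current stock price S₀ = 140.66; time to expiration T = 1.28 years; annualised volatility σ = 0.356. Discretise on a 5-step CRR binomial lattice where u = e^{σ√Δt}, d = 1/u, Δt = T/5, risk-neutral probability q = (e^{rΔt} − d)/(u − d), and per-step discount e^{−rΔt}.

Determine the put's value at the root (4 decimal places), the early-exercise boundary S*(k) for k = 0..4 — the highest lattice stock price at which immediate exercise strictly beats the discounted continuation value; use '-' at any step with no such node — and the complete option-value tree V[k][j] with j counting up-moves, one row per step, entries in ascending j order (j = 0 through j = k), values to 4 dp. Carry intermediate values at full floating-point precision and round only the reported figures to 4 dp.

params: Δt=0.25600 u=1.19737 d=0.83517 q=0.51294 e^(-rΔt)=0.97948
t_5 payoffs: 83.2972 58.5110 22.9754 0.0000 0.0000 0.0000
t_4: node(4,0) S=68.4328 payoff=72.0172 vs cont=69.1348 → 72.0172 [stop]  node(4,1) S=98.1109 payoff=42.3391 vs cont=39.4567 → 42.3391 [stop]  node(4,2) S=140.6600 payoff=0.0000 vs cont=10.9608 → 10.9608 [wait]  node(4,3) S=201.6619 payoff=0.0000 vs cont=0.0000 → 0.0000 [wait]  node(4,4) S=289.1192 payoff=0.0000 vs cont=0.0000 → 0.0000 [wait]  ⇒ S*(4)=98.1109
t_3: node(3,0) S=81.9390 payoff=58.5110 vs cont=55.6286 → 58.5110 [stop]  node(3,1) S=117.4746 payoff=22.9754 vs cont=25.7053 → 25.7053 [wait]  node(3,2) S=168.4214 payoff=0.0000 vs cont=5.2290 → 5.2290 [wait]  node(3,3) S=241.4629 payoff=0.0000 vs cont=0.0000 → 0.0000 [wait]  ⇒ S*(3)=81.9390
t_2: node(2,0) S=98.1109 payoff=42.3391 vs cont=40.8282 → 42.3391 [stop]  node(2,1) S=140.6600 payoff=0.0000 vs cont=14.8902 → 14.8902 [wait]  node(2,2) S=201.6619 payoff=0.0000 vs cont=2.4946 → 2.4946 [wait]  ⇒ S*(2)=98.1109
t_1: node(1,0) S=117.4746 payoff=22.9754 vs cont=27.6795 → 27.6795 [wait]  node(1,1) S=168.4214 payoff=0.0000 vs cont=8.3569 → 8.3569 [wait]  ⇒ S*(1)=-
t_0: node(0,0) S=140.6600 payoff=0.0000 vs cont=17.4036 → 17.4036 [wait]  ⇒ S*(0)=-

price = 17.4036
boundary = - - 98.1109 81.9390 98.1109
tree:
17.4036
27.6795 8.3569
42.3391 14.8902 2.4946
58.5110 25.7053 5.2290 0.0000
72.0172 42.3391 10.9608 0.0000 0.0000
83.2972 58.5110 22.9754 0.0000 0.0000 0.0000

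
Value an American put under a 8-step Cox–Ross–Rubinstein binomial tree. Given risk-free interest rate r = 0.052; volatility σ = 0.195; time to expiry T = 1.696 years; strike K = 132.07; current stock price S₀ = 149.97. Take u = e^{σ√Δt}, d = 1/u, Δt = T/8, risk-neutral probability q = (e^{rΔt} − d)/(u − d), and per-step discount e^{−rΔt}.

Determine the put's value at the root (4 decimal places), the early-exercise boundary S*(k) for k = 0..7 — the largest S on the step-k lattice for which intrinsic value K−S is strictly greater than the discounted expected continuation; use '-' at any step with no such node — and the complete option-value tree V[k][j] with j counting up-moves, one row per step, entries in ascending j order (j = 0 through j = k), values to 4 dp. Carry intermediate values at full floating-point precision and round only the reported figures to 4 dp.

price = 4.3818
boundary = - - - - 104.7206 95.7281 104.7206 114.5580
tree:
4.3818
7.2489 2.0218
11.6707 3.6193 0.6981
18.2001 6.3309 1.3766 0.1327
27.3494 10.7559 2.6798 0.2912 0.0000
36.3419 17.5951 5.1325 0.6390 0.0000 0.0000
44.5623 27.3494 9.6215 1.4020 0.0000 0.0000 0.0000
52.0768 36.3419 17.5120 3.0765 0.0000 0.0000 0.0000 0.0000
58.9459 44.5623 27.3494 6.7506 0.0000 0.0000 0.0000 0.0000 0.0000

params: Δt=0.21200 u=1.09394 d=0.91413 q=0.53922 e^(-rΔt)=0.98904
t_8 payoffs: 58.9459 44.5623 27.3494 6.7506 0.0000 0.0000 0.0000 0.0000 0.0000
t_7: node(7,0) S=79.9932 payoff=52.0768 vs cont=50.6288 → 52.0768 [stop]  node(7,1) S=95.7281 payoff=36.3419 vs cont=34.8940 → 36.3419 [stop]  node(7,2) S=114.5580 payoff=17.5120 vs cont=16.0641 → 17.5120 [stop]  node(7,3) S=137.0918 payoff=0.0000 vs cont=3.0765 → 3.0765 [wait]  node(7,4) S=164.0580 payoff=0.0000 vs cont=0.0000 → 0.0000 [wait]  node(7,5) S=196.3285 payoff=0.0000 vs cont=0.0000 → 0.0000 [wait]  node(7,6) S=234.9468 payoff=0.0000 vs cont=0.0000 → 0.0000 [wait]  node(7,7) S=281.1613 payoff=0.0000 vs cont=0.0000 → 0.0000 [wait]  ⇒ S*(7)=114.5580
t_6: node(6,0) S=87.5077 payoff=44.5623 vs cont=43.1144 → 44.5623 [stop]  node(6,1) S=104.7206 payoff=27.3494 vs cont=25.9014 → 27.3494 [stop]  node(6,2) S=125.3194 payoff=6.7506 vs cont=9.6215 → 9.6215 [wait]  node(6,3) S=149.9700 payoff=0.0000 vs cont=1.4020 → 1.4020 [wait]  node(6,4) S=179.4694 payoff=0.0000 vs cont=0.0000 → 0.0000 [wait]  node(6,5) S=214.7714 payoff=0.0000 vs cont=0.0000 → 0.0000 [wait]  node(6,6) S=257.0174 payoff=0.0000 vs cont=0.0000 → 0.0000 [wait]  ⇒ S*(6)=104.7206
t_5: node(5,0) S=95.7281 payoff=36.3419 vs cont=34.8940 → 36.3419 [stop]  node(5,1) S=114.5580 payoff=17.5120 vs cont=17.5951 → 17.5951 [wait]  node(5,2) S=137.0918 payoff=0.0000 vs cont=5.1325 → 5.1325 [wait]  node(5,3) S=164.0580 payoff=0.0000 vs cont=0.6390 → 0.6390 [wait]  node(5,4) S=196.3285 payoff=0.0000 vs cont=0.0000 → 0.0000 [wait]  node(5,5) S=234.9468 payoff=0.0000 vs cont=0.0000 → 0.0000 [wait]  ⇒ S*(5)=95.7281
t_4: node(4,0) S=104.7206 payoff=27.3494 vs cont=25.9457 → 27.3494 [stop]  node(4,1) S=125.3194 payoff=6.7506 vs cont=10.7559 → 10.7559 [wait]  node(4,2) S=149.9700 payoff=0.0000 vs cont=2.6798 → 2.6798 [wait]  node(4,3) S=179.4694 payoff=0.0000 vs cont=0.2912 → 0.2912 [wait]  node(4,4) S=214.7714 payoff=0.0000 vs cont=0.0000 → 0.0000 [wait]  ⇒ S*(4)=104.7206
t_3: node(3,0) S=114.5580 payoff=17.5120 vs cont=18.2001 → 18.2001 [wait]  node(3,1) S=137.0918 payoff=0.0000 vs cont=6.3309 → 6.3309 [wait]  node(3,2) S=164.0580 payoff=0.0000 vs cont=1.3766 → 1.3766 [wait]  node(3,3) S=196.3285 payoff=0.0000 vs cont=0.1327 → 0.1327 [wait]  ⇒ S*(3)=-
t_2: node(2,0) S=125.3194 payoff=6.7506 vs cont=11.6707 → 11.6707 [wait]  node(2,1) S=149.9700 payoff=0.0000 vs cont=3.6193 → 3.6193 [wait]  node(2,2) S=179.4694 payoff=0.0000 vs cont=0.6981 → 0.6981 [wait]  ⇒ S*(2)=-
t_1: node(1,0) S=137.0918 payoff=0.0000 vs cont=7.2489 → 7.2489 [wait]  node(1,1) S=164.0580 payoff=0.0000 vs cont=2.0218 → 2.0218 [wait]  ⇒ S*(1)=-
t_0: node(0,0) S=149.9700 payoff=0.0000 vs cont=4.3818 → 4.3818 [wait]  ⇒ S*(0)=-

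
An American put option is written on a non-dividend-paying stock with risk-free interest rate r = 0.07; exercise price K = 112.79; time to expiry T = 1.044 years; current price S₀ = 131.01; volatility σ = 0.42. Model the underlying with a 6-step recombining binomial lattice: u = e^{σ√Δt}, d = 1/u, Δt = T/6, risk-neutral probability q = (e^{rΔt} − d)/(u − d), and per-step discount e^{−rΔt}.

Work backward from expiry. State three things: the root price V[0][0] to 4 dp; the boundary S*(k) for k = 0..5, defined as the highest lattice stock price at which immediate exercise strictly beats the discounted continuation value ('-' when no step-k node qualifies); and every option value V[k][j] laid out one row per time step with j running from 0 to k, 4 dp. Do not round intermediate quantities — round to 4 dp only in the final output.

price = 10.5497
boundary = - - - 77.4541 65.0067 77.4541
tree:
10.5497
16.3535 4.7990
24.5370 8.2818 1.3098
35.3359 13.9594 2.6054 0.0000
47.7833 22.7657 5.1824 0.0000 0.0000
58.2304 35.3359 10.3085 0.0000 0.0000 0.0000
66.9985 47.7833 20.5050 0.0000 0.0000 0.0000 0.0000

Δt=0.17400  u=1.19148  d=0.83929  q=0.49111  discount=0.98789
step 6 (expiry): payoffs max(K−S,0) = 66.9985 47.7833 20.5050 0.0000 0.0000 0.0000 0.0000
step 5: (k=5,j=0): S=54.5596, (K−S)⁺=58.2304, hold=56.8649 ⇒ V=58.2304 exercise | (k=5,j=1): S=77.4541, (K−S)⁺=35.3359, hold=33.9704 ⇒ V=35.3359 exercise | (k=5,j=2): S=109.9557, (K−S)⁺=2.8343, hold=10.3085 ⇒ V=10.3085 continue | (k=5,j=3): S=156.0957, (K−S)⁺=0.0000, hold=0.0000 ⇒ V=0.0000 continue | (k=5,j=4): S=221.5972, (K−S)⁺=0.0000, hold=0.0000 ⇒ V=0.0000 continue | (k=5,j=5): S=314.5846, (K−S)⁺=0.0000, hold=0.0000 ⇒ V=0.0000 continue  boundary S*=77.4541
step 4: (k=4,j=0): S=65.0067, (K−S)⁺=47.7833, hold=46.4179 ⇒ V=47.7833 exercise | (k=4,j=1): S=92.2850, (K−S)⁺=20.5050, hold=22.7657 ⇒ V=22.7657 continue | (k=4,j=2): S=131.0100, (K−S)⁺=0.0000, hold=5.1824 ⇒ V=5.1824 continue | (k=4,j=3): S=185.9849, (K−S)⁺=0.0000, hold=0.0000 ⇒ V=0.0000 continue | (k=4,j=4): S=264.0285, (K−S)⁺=0.0000, hold=0.0000 ⇒ V=0.0000 continue  boundary S*=65.0067
step 3: (k=3,j=0): S=77.4541, (K−S)⁺=35.3359, hold=35.0672 ⇒ V=35.3359 exercise | (k=3,j=1): S=109.9557, (K−S)⁺=2.8343, hold=13.9594 ⇒ V=13.9594 continue | (k=3,j=2): S=156.0957, (K−S)⁺=0.0000, hold=2.6054 ⇒ V=2.6054 continue | (k=3,j=3): S=221.5972, (K−S)⁺=0.0000, hold=0.0000 ⇒ V=0.0000 continue  boundary S*=77.4541
step 2: (k=2,j=0): S=92.2850, (K−S)⁺=20.5050, hold=24.5370 ⇒ V=24.5370 continue | (k=2,j=1): S=131.0100, (K−S)⁺=0.0000, hold=8.2818 ⇒ V=8.2818 continue | (k=2,j=2): S=185.9849, (K−S)⁺=0.0000, hold=1.3098 ⇒ V=1.3098 continue  boundary S*=-
step 1: (k=1,j=0): S=109.9557, (K−S)⁺=2.8343, hold=16.3535 ⇒ V=16.3535 continue | (k=1,j=1): S=156.0957, (K−S)⁺=0.0000, hold=4.7990 ⇒ V=4.7990 continue  boundary S*=-
step 0: (k=0,j=0): S=131.0100, (K−S)⁺=0.0000, hold=10.5497 ⇒ V=10.5497 continue  boundary S*=-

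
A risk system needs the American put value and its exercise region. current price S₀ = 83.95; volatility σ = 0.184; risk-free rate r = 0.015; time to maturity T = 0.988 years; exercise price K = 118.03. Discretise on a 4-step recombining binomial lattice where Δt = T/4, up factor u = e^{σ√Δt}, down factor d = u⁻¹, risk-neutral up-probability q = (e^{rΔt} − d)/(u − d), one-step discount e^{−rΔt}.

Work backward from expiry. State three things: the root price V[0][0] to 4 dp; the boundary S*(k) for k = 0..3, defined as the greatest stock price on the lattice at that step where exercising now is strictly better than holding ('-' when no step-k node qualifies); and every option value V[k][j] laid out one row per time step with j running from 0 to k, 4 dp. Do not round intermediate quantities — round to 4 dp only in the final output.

Δt=0.24700, u=1.09576, d=0.91261, q=0.49742, disc=e^(-rΔt)=0.99630
k=4 terminal: V=max(K-S,0) → 59.7979 48.1116 34.0800 17.2324 0.0000
k=3: j=0 S=63.8082 intr=54.2218 cont=53.7853 V=54.2218[EX]; j=1 S=76.6136 intr=41.4164 cont=40.9799 V=41.4164[EX]; j=2 S=91.9889 intr=26.0411 cont=25.6046 V=26.0411[EX]; j=3 S=110.4497 intr=7.5803 cont=8.6286 V=8.6286[hold]  S*(3)=91.9889
k=2: j=0 S=69.9184 intr=48.1116 cont=47.6751 V=48.1116[EX]; j=1 S=83.9500 intr=34.0800 cont=33.6435 V=34.0800[EX]; j=2 S=100.7976 intr=17.2324 cont=17.3155 V=17.3155[hold]  S*(2)=83.9500
k=1: j=0 S=76.6136 intr=41.4164 cont=40.9799 V=41.4164[EX]; j=1 S=91.9889 intr=26.0411 cont=25.6458 V=26.0411[EX]  S*(1)=91.9889
k=0: j=0 S=83.9500 intr=34.0800 cont=33.6435 V=34.0800[EX]  S*(0)=83.9500

price = 34.0800
boundary = 83.9500 91.9889 83.9500 91.9889
tree:
34.0800
41.4164 26.0411
48.1116 34.0800 17.3155
54.2218 41.4164 26.0411 8.6286
59.7979 48.1116 34.0800 17.2324 0.0000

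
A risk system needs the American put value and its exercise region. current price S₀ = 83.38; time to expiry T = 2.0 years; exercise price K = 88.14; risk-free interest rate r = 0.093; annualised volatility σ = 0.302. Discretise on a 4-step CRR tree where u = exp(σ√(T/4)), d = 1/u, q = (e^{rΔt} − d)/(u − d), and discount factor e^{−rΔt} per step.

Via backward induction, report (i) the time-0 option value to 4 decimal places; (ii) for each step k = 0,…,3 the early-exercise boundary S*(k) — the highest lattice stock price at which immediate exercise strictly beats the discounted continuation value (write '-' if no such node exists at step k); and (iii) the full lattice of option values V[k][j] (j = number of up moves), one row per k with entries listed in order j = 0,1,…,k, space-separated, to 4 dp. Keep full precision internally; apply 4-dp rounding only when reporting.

price = 11.2401
boundary = - 67.3473 54.3974 67.3473
tree:
11.2401
20.7927 4.6152
33.7426 9.8544 0.8496
44.2024 20.7927 2.0110 0.0000
52.6510 33.7426 4.7600 0.0000 0.0000

params: Δt=0.50000 u=1.23806 d=0.80771 q=0.55742 e^(-rΔt)=0.95456
t_4 payoffs: 52.6510 33.7426 4.7600 0.0000 0.0000
t_3: node(3,0) S=43.9376 payoff=44.2024 vs cont=40.1978 → 44.2024 [stop]  node(3,1) S=67.3473 payoff=20.7927 vs cont=16.7881 → 20.7927 [stop]  node(3,2) S=103.2295 payoff=0.0000 vs cont=2.0110 → 2.0110 [wait]  node(3,3) S=158.2296 payoff=0.0000 vs cont=0.0000 → 0.0000 [wait]  ⇒ S*(3)=67.3473
t_2: node(2,0) S=54.3974 payoff=33.7426 vs cont=29.7379 → 33.7426 [stop]  node(2,1) S=83.3800 payoff=4.7600 vs cont=9.8544 → 9.8544 [wait]  node(2,2) S=127.8044 payoff=0.0000 vs cont=0.8496 → 0.8496 [wait]  ⇒ S*(2)=54.3974
t_1: node(1,0) S=67.3473 payoff=20.7927 vs cont=19.4987 → 20.7927 [stop]  node(1,1) S=103.2295 payoff=0.0000 vs cont=4.6152 → 4.6152 [wait]  ⇒ S*(1)=67.3473
t_0: node(0,0) S=83.3800 payoff=4.7600 vs cont=11.2401 → 11.2401 [wait]  ⇒ S*(0)=-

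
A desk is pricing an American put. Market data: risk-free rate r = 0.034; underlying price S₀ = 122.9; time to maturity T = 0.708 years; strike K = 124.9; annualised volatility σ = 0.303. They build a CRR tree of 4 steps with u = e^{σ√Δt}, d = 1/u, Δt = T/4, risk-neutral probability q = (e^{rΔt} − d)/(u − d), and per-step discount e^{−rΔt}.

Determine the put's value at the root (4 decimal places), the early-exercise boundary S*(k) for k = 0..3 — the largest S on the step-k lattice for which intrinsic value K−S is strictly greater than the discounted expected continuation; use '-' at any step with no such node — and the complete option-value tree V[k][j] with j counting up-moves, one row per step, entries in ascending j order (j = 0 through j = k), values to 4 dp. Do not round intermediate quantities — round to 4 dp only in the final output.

params: Δt=0.17700 u=1.13596 d=0.88031 q=0.49179 e^(-rΔt)=0.99400
t_4 payoffs: 51.0921 29.6582 2.0000 0.0000 0.0000
t_3: node(3,0) S=83.8427 payoff=41.0573 vs cont=40.3079 → 41.0573 [stop]  node(3,1) S=108.1906 payoff=16.7094 vs cont=15.9600 → 16.7094 [stop]  node(3,2) S=139.6092 payoff=0.0000 vs cont=1.0103 → 1.0103 [wait]  node(3,3) S=180.1518 payoff=0.0000 vs cont=0.0000 → 0.0000 [wait]  ⇒ S*(3)=108.1906
t_2: node(2,0) S=95.2418 payoff=29.6582 vs cont=28.9088 → 29.6582 [stop]  node(2,1) S=122.9000 payoff=2.0000 vs cont=8.9349 → 8.9349 [wait]  node(2,2) S=158.5902 payoff=0.0000 vs cont=0.5104 → 0.5104 [wait]  ⇒ S*(2)=95.2418
t_1: node(1,0) S=108.1906 payoff=16.7094 vs cont=19.3500 → 19.3500 [wait]  node(1,1) S=139.6092 payoff=0.0000 vs cont=4.7631 → 4.7631 [wait]  ⇒ S*(1)=-
t_0: node(0,0) S=122.9000 payoff=2.0000 vs cont=12.1033 → 12.1033 [wait]  ⇒ S*(0)=-

price = 12.1033
boundary = - - 95.2418 108.1906
tree:
12.1033
19.3500 4.7631
29.6582 8.9349 0.5104
41.0573 16.7094 1.0103 0.0000
51.0921 29.6582 2.0000 0.0000 0.0000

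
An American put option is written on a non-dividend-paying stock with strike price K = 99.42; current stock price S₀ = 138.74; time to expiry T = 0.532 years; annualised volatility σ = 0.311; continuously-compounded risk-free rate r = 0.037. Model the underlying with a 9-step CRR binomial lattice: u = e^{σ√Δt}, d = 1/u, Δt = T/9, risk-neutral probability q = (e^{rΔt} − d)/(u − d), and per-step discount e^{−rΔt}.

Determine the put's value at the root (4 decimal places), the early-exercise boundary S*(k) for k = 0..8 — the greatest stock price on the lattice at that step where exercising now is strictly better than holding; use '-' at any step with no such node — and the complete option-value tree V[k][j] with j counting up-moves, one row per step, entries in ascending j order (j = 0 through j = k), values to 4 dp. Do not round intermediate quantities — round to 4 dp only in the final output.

params: Δt=0.05911 u=1.07854 d=0.92718 q=0.49557 e^(-rΔt)=0.99782
t_9 payoffs: 29.1681 17.6989 4.3572 0.0000 0.0000 0.0000 0.0000 0.0000 0.0000 0.0000
t_8: node(8,0) S=75.7698 payoff=23.6502 vs cont=23.4330 → 23.6502 [stop]  node(8,1) S=88.1399 payoff=11.2801 vs cont=11.0629 → 11.2801 [stop]  node(8,2) S=102.5295 payoff=0.0000 vs cont=2.1931 → 2.1931 [wait]  node(8,3) S=119.2684 payoff=0.0000 vs cont=0.0000 → 0.0000 [wait]  node(8,4) S=138.7400 payoff=0.0000 vs cont=0.0000 → 0.0000 [wait]  node(8,5) S=161.3905 payoff=0.0000 vs cont=0.0000 → 0.0000 [wait]  node(8,6) S=187.7390 payoff=0.0000 vs cont=0.0000 → 0.0000 [wait]  node(8,7) S=218.3890 payoff=0.0000 vs cont=0.0000 → 0.0000 [wait]  node(8,8) S=254.0430 payoff=0.0000 vs cont=0.0000 → 0.0000 [wait]  ⇒ S*(8)=88.1399
t_7: node(7,0) S=81.7211 payoff=17.6989 vs cont=17.4817 → 17.6989 [stop]  node(7,1) S=95.0628 payoff=4.3572 vs cont=6.7620 → 6.7620 [wait]  node(7,2) S=110.5827 payoff=0.0000 vs cont=1.1038 → 1.1038 [wait]  node(7,3) S=128.6363 payoff=0.0000 vs cont=0.0000 → 0.0000 [wait]  node(7,4) S=149.6373 payoff=0.0000 vs cont=0.0000 → 0.0000 [wait]  node(7,5) S=174.0669 payoff=0.0000 vs cont=0.0000 → 0.0000 [wait]  node(7,6) S=202.4849 payoff=0.0000 vs cont=0.0000 → 0.0000 [wait]  node(7,7) S=235.5424 payoff=0.0000 vs cont=0.0000 → 0.0000 [wait]  ⇒ S*(7)=81.7211
t_6: node(6,0) S=88.1399 payoff=11.2801 vs cont=12.2521 → 12.2521 [wait]  node(6,1) S=102.5295 payoff=0.0000 vs cont=3.9494 → 3.9494 [wait]  node(6,2) S=119.2684 payoff=0.0000 vs cont=0.5556 → 0.5556 [wait]  node(6,3) S=138.7400 payoff=0.0000 vs cont=0.0000 → 0.0000 [wait]  node(6,4) S=161.3905 payoff=0.0000 vs cont=0.0000 → 0.0000 [wait]  node(6,5) S=187.7390 payoff=0.0000 vs cont=0.0000 → 0.0000 [wait]  node(6,6) S=218.3890 payoff=0.0000 vs cont=0.0000 → 0.0000 [wait]  ⇒ S*(6)=-
t_5: node(5,0) S=95.0628 payoff=4.3572 vs cont=8.1197 → 8.1197 [wait]  node(5,1) S=110.5827 payoff=0.0000 vs cont=2.2626 → 2.2626 [wait]  node(5,2) S=128.6363 payoff=0.0000 vs cont=0.2796 → 0.2796 [wait]  node(5,3) S=149.6373 payoff=0.0000 vs cont=0.0000 → 0.0000 [wait]  node(5,4) S=174.0669 payoff=0.0000 vs cont=0.0000 → 0.0000 [wait]  node(5,5) S=202.4849 payoff=0.0000 vs cont=0.0000 → 0.0000 [wait]  ⇒ S*(5)=-
t_4: node(4,0) S=102.5295 payoff=0.0000 vs cont=5.2057 → 5.2057 [wait]  node(4,1) S=119.2684 payoff=0.0000 vs cont=1.2771 → 1.2771 [wait]  node(4,2) S=138.7400 payoff=0.0000 vs cont=0.1408 → 0.1408 [wait]  node(4,3) S=161.3905 payoff=0.0000 vs cont=0.0000 → 0.0000 [wait]  node(4,4) S=187.7390 payoff=0.0000 vs cont=0.0000 → 0.0000 [wait]  ⇒ S*(4)=-
t_3: node(3,0) S=110.5827 payoff=0.0000 vs cont=3.2517 → 3.2517 [wait]  node(3,1) S=128.6363 payoff=0.0000 vs cont=0.7124 → 0.7124 [wait]  node(3,2) S=149.6373 payoff=0.0000 vs cont=0.0708 → 0.0708 [wait]  node(3,3) S=174.0669 payoff=0.0000 vs cont=0.0000 → 0.0000 [wait]  ⇒ S*(3)=-
t_2: node(2,0) S=119.2684 payoff=0.0000 vs cont=1.9889 → 1.9889 [wait]  node(2,1) S=138.7400 payoff=0.0000 vs cont=0.3936 → 0.3936 [wait]  node(2,2) S=161.3905 payoff=0.0000 vs cont=0.0357 → 0.0357 [wait]  ⇒ S*(2)=-
t_1: node(1,0) S=128.6363 payoff=0.0000 vs cont=1.1957 → 1.1957 [wait]  node(1,1) S=149.6373 payoff=0.0000 vs cont=0.2157 → 0.2157 [wait]  ⇒ S*(1)=-
t_0: node(0,0) S=138.7400 payoff=0.0000 vs cont=0.7085 → 0.7085 [wait]  ⇒ S*(0)=-

price = 0.7085
boundary = - - - - - - - 81.7211 88.1399
tree:
0.7085
1.1957 0.2157
1.9889 0.3936 0.0357
3.2517 0.7124 0.0708 0.0000
5.2057 1.2771 0.1408 0.0000 0.0000
8.1197 2.2626 0.2796 0.0000 0.0000 0.0000
12.2521 3.9494 0.5556 0.0000 0.0000 0.0000 0.0000
17.6989 6.7620 1.1038 0.0000 0.0000 0.0000 0.0000 0.0000
23.6502 11.2801 2.1931 0.0000 0.0000 0.0000 0.0000 0.0000 0.0000
29.1681 17.6989 4.3572 0.0000 0.0000 0.0000 0.0000 0.0000 0.0000 0.0000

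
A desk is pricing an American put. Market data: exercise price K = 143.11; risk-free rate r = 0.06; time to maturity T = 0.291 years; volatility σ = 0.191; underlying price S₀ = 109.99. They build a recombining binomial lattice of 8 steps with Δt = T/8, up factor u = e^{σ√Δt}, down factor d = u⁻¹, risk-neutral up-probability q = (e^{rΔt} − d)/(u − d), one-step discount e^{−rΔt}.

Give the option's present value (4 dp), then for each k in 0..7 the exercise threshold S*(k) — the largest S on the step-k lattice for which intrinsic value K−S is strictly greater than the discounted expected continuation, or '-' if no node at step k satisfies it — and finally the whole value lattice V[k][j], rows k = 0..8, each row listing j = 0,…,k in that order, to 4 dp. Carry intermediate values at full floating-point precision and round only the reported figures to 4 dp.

price = 33.1200
boundary = 109.9900 114.0706 118.3026 122.6915 127.2433 122.6915 127.2433 131.9640
tree:
33.1200
37.0546 29.0394
40.8485 33.1200 24.8074
44.5066 37.0546 29.0394 20.4185
48.0339 40.8485 33.1200 24.8074 15.8667
51.4350 44.5066 37.0546 29.0394 20.4185 11.1622
54.7144 48.0339 40.8485 33.1200 24.8074 15.8667 6.8817
57.8766 51.4350 44.5066 37.0546 29.0394 20.4185 11.1460 2.9881
60.9256 54.7144 48.0339 40.8485 33.1200 24.8074 15.8667 6.2502 0.0000

params: Δt=0.03637 u=1.03710 d=0.96423 q=0.52088 e^(-rΔt)=0.99782
t_8 payoffs: 60.9256 54.7144 48.0339 40.8485 33.1200 24.8074 15.8667 6.2502 0.0000
t_7: node(7,0) S=85.2334 payoff=57.8766 vs cont=57.5646 → 57.8766 [stop]  node(7,1) S=91.6750 payoff=51.4350 vs cont=51.1230 → 51.4350 [stop]  node(7,2) S=98.6034 payoff=44.5066 vs cont=44.1946 → 44.5066 [stop]  node(7,3) S=106.0554 payoff=37.0546 vs cont=36.7426 → 37.0546 [stop]  node(7,4) S=114.0706 payoff=29.0394 vs cont=28.7274 → 29.0394 [stop]  node(7,5) S=122.6915 payoff=20.4185 vs cont=20.1065 → 20.4185 [stop]  node(7,6) S=131.9640 payoff=11.1460 vs cont=10.8340 → 11.1460 [stop]  node(7,7) S=141.9373 payoff=1.1727 vs cont=2.9881 → 2.9881 [wait]  ⇒ S*(7)=131.9640
t_6: node(6,0) S=88.3956 payoff=54.7144 vs cont=54.4024 → 54.7144 [stop]  node(6,1) S=95.0761 payoff=48.0339 vs cont=47.7219 → 48.0339 [stop]  node(6,2) S=102.2615 payoff=40.8485 vs cont=40.5365 → 40.8485 [stop]  node(6,3) S=109.9900 payoff=33.1200 vs cont=32.8080 → 33.1200 [stop]  node(6,4) S=118.3026 payoff=24.8074 vs cont=24.4954 → 24.8074 [stop]  node(6,5) S=127.2433 payoff=15.8667 vs cont=15.5547 → 15.8667 [stop]  node(6,6) S=136.8598 payoff=6.2502 vs cont=6.8817 → 6.8817 [wait]  ⇒ S*(6)=127.2433
t_5: node(5,0) S=91.6750 payoff=51.4350 vs cont=51.1230 → 51.4350 [stop]  node(5,1) S=98.6034 payoff=44.5066 vs cont=44.1946 → 44.5066 [stop]  node(5,2) S=106.0554 payoff=37.0546 vs cont=36.7426 → 37.0546 [stop]  node(5,3) S=114.0706 payoff=29.0394 vs cont=28.7274 → 29.0394 [stop]  node(5,4) S=122.6915 payoff=20.4185 vs cont=20.1065 → 20.4185 [stop]  node(5,5) S=131.9640 payoff=11.1460 vs cont=11.1622 → 11.1622 [wait]  ⇒ S*(5)=122.6915
t_4: node(4,0) S=95.0761 payoff=48.0339 vs cont=47.7219 → 48.0339 [stop]  node(4,1) S=102.2615 payoff=40.8485 vs cont=40.5365 → 40.8485 [stop]  node(4,2) S=109.9900 payoff=33.1200 vs cont=32.8080 → 33.1200 [stop]  node(4,3) S=118.3026 payoff=24.8074 vs cont=24.4954 → 24.8074 [stop]  node(4,4) S=127.2433 payoff=15.8667 vs cont=15.5631 → 15.8667 [stop]  ⇒ S*(4)=127.2433
t_3: node(3,0) S=98.6034 payoff=44.5066 vs cont=44.1946 → 44.5066 [stop]  node(3,1) S=106.0554 payoff=37.0546 vs cont=36.7426 → 37.0546 [stop]  node(3,2) S=114.0706 payoff=29.0394 vs cont=28.7274 → 29.0394 [stop]  node(3,3) S=122.6915 payoff=20.4185 vs cont=20.1065 → 20.4185 [stop]  ⇒ S*(3)=122.6915
t_2: node(2,0) S=102.2615 payoff=40.8485 vs cont=40.5365 → 40.8485 [stop]  node(2,1) S=109.9900 payoff=33.1200 vs cont=32.8080 → 33.1200 [stop]  node(2,2) S=118.3026 payoff=24.8074 vs cont=24.4954 → 24.8074 [stop]  ⇒ S*(2)=118.3026
t_1: node(1,0) S=106.0554 payoff=37.0546 vs cont=36.7426 → 37.0546 [stop]  node(1,1) S=114.0706 payoff=29.0394 vs cont=28.7274 → 29.0394 [stop]  ⇒ S*(1)=114.0706
t_0: node(0,0) S=109.9900 payoff=33.1200 vs cont=32.8080 → 33.1200 [stop]  ⇒ S*(0)=109.9900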